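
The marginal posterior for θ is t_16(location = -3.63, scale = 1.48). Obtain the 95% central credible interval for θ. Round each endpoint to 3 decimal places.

The t_16 distribution is symmetric; the 95% interval is -3.63 ± t·1.48 with t_{0.975,16} = 2.120.
Half-width: 2.120 × 1.48 = 3.137.
-3.63 − 3.137 = -6.767; -3.63 + 3.137 = -0.493.

[-6.767, -0.493]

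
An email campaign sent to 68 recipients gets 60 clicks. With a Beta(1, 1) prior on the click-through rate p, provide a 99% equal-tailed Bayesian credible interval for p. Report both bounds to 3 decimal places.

[0.751, 0.953]

Posterior: Beta(1+60, 1+8) = Beta(61, 9).
Equal-tailed 99% interval: the 0.005 and 0.995 quantiles of Beta(61, 9).
Posterior mean ≈ 0.871, SD ≈ 0.040; a Normal approximation gives roughly [0.769, 0.974].
Exact: F⁻¹(0.005) = 0.751; F⁻¹(0.995) = 0.953.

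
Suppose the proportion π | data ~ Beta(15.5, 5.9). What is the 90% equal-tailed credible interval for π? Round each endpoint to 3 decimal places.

[0.557, 0.867]

Posterior: Beta(15.5, 5.9).
Equal-tailed 90% interval: the 0.05 and 0.95 quantiles of Beta(15.5, 5.9).
Posterior mean ≈ 0.724, SD ≈ 0.094; a Normal approximation gives roughly [0.569, 0.880].
Exact: F⁻¹(0.05) = 0.557; F⁻¹(0.95) = 0.867.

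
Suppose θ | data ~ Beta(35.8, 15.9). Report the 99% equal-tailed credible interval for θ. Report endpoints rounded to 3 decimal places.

[0.518, 0.840]

Posterior: Beta(35.8, 15.9).
Equal-tailed 99% interval: the 0.005 and 0.995 quantiles of Beta(35.8, 15.9).
Posterior mean ≈ 0.692, SD ≈ 0.064; a Normal approximation gives roughly [0.529, 0.856].
Exact: F⁻¹(0.005) = 0.518; F⁻¹(0.995) = 0.840.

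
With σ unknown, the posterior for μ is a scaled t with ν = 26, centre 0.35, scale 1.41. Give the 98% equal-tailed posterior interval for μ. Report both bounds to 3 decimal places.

[-3.145, 3.845]

The t_26 distribution is symmetric; the 98% interval is 0.35 ± t·1.41 with t_{0.99,26} = 2.479.
Half-width: 2.479 × 1.41 = 3.495.
0.35 − 3.495 = -3.145; 0.35 + 3.495 = 3.845.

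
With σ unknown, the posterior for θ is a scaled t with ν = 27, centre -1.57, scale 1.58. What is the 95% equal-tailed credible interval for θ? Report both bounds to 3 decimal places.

The t_27 distribution is symmetric; the 95% interval is -1.57 ± t·1.58 with t_{0.975,27} = 2.052.
Half-width: 2.052 × 1.58 = 3.242.
-1.57 − 3.242 = -4.812; -1.57 + 3.242 = 1.672.

[-4.812, 1.672]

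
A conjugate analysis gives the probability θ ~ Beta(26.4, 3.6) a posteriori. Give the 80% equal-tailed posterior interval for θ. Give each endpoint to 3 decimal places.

[0.801, 0.948]

Posterior: Beta(26.4, 3.6).
Equal-tailed 80% interval: the 0.1 and 0.9 quantiles of Beta(26.4, 3.6).
Posterior mean ≈ 0.880, SD ≈ 0.058; a Normal approximation gives roughly [0.805, 0.955].
Exact: F⁻¹(0.1) = 0.801; F⁻¹(0.9) = 0.948.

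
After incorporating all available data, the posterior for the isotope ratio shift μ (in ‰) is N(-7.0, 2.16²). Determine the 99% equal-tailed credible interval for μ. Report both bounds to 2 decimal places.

The posterior is symmetric, so the 99% equal-tailed interval is μ = -7.0 ± z·2.16 with z = 2.576.
Half-width: 2.576 × 2.16 = 5.56.
-7.0 − 5.56 = -12.56; -7.0 + 5.56 = -1.44.

[-12.56, -1.44]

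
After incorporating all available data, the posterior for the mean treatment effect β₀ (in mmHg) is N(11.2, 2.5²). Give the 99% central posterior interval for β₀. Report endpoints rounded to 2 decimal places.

[4.76, 17.64]

The posterior is symmetric, so the 99% equal-tailed interval is β₀ = 11.2 ± z·2.5 with z = 2.576.
Half-width: 2.576 × 2.5 = 6.44.
11.2 − 6.44 = 4.76; 11.2 + 6.44 = 17.64.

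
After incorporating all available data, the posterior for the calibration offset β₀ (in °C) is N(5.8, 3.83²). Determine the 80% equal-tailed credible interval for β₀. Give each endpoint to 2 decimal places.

The posterior is symmetric, so the 80% equal-tailed interval is β₀ = 5.8 ± z·3.83 with z = 1.282.
Half-width: 1.282 × 3.83 = 4.91.
5.8 − 4.91 = 0.89; 5.8 + 4.91 = 10.71.

[0.89, 10.71]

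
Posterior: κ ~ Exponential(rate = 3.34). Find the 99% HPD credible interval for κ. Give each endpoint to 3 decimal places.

[0.000, 1.379]

The exponential density is strictly decreasing on [0, ∞), so the HPD interval is anchored at 0: [0, q] with P(κ ≤ q) = 0.99.
q = −ln(1 − 0.99) / 3.34 = 4.6052 / 3.34 = 1.379.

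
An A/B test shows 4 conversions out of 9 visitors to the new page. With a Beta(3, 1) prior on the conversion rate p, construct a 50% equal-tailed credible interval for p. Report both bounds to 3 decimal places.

Posterior: Beta(3+4, 1+5) = Beta(7, 6).
Equal-tailed 50% interval: the 0.25 and 0.75 quantiles of Beta(7, 6).
Posterior mean ≈ 0.538, SD ≈ 0.133; a Normal approximation gives roughly [0.449, 0.628].
Exact: F⁻¹(0.25) = 0.445; F⁻¹(0.75) = 0.634.

[0.445, 0.634]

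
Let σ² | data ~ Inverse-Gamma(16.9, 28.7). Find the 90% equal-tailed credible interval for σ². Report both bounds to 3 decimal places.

[1.187, 2.669]

Inverse-Gamma(16.9, 28.7) quantiles: F⁻¹(0.05) and F⁻¹(0.95).
Equivalently, 1/σ² ~ Gamma(16.9, rate = 28.7); invert its 0.95 and 0.05 quantiles.
Posterior mean ≈ 1.805, SD ≈ 0.468; a Normal approximation gives roughly [1.036, 2.574].
Exact: lower = 1.187; upper = 2.669.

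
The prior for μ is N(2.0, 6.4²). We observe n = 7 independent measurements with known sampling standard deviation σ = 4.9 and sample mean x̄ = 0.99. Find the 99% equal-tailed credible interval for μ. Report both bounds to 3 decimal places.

[-3.514, 5.651]

Posterior precision = 1/6.4² + 7/4.9² = 0.0244 + 0.2915 = 0.3160, so posterior SD = 1.7790.
Posterior mean = (2.0/6.4² + 7·0.99/4.9²) / 0.3160 = 1.0680.
Interval: 1.0680 ± 2.576 × 1.7790 → [-3.514, 5.651].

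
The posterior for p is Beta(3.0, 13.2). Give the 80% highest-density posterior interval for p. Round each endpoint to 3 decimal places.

[0.052, 0.280]

The posterior is unimodal and skewed, so the HPD interval has equal density at both endpoints and is the shortest 80% interval.
Solving f(0.052) = f(0.280) with F(0.280) − F(0.052) = 0.80 gives [0.052, 0.280].
For comparison, the equal-tailed interval is [0.075, 0.314]; the HPD is narrower and shifted toward the mode.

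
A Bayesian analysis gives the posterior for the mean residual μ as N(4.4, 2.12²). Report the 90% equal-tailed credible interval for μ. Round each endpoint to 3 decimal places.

The posterior is symmetric, so the 90% equal-tailed interval is μ = 4.4 ± z·2.12 with z = 1.645.
Half-width: 1.645 × 2.12 = 3.487.
4.4 − 3.487 = 0.913; 4.4 + 3.487 = 7.887.

[0.913, 7.887]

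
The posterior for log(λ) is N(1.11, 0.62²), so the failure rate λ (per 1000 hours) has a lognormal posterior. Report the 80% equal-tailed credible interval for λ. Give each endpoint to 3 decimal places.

On the log scale the 80% interval is 1.11 ± 1.282 × 0.62 = [0.3154, 1.9046].
Exponentiate: [e^0.3154, e^1.9046] = [1.371, 6.716].

[1.371, 6.716]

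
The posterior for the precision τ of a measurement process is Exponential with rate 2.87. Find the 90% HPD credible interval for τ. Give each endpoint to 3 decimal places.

[0.000, 0.802]

The exponential density is strictly decreasing on [0, ∞), so the HPD interval is anchored at 0: [0, q] with P(τ ≤ q) = 0.90.
q = −ln(1 − 0.90) / 2.87 = 2.3026 / 2.87 = 0.802.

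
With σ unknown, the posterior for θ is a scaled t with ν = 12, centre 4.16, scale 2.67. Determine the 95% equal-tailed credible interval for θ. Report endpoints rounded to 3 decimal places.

The t_12 distribution is symmetric; the 95% interval is 4.16 ± t·2.67 with t_{0.975,12} = 2.179.
Half-width: 2.179 × 2.67 = 5.817.
4.16 − 5.817 = -1.657; 4.16 + 5.817 = 9.977.

[-1.657, 9.977]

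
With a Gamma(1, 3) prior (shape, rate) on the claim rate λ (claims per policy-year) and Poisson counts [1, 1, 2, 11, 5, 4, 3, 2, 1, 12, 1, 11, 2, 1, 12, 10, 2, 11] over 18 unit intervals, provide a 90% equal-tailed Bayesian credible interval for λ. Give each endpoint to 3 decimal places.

[3.701, 5.210]

Posterior: Gamma(1+92, 3+18) = Gamma(93, 21) (shape, rate).
Equal-tailed 90% interval: Gamma(93, 21) quantiles at 0.05 and 0.95.
Posterior mean ≈ 4.429, SD ≈ 0.459; a Normal approximation gives roughly [3.673, 5.184].
Exact: lower = 3.701; upper = 5.210.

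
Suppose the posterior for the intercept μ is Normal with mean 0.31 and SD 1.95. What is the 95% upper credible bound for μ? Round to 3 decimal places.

3.517

Need U with P(μ ≤ U) = 0.95: U = 0.31 + z_{0.05}·1.95.
z = 1.645; U = 0.31 + 1.645 × 1.95 = 3.517.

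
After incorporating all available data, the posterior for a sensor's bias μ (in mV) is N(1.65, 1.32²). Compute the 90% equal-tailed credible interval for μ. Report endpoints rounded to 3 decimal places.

[-0.521, 3.821]

The posterior is symmetric, so the 90% equal-tailed interval is μ = 1.65 ± z·1.32 with z = 1.645.
Half-width: 1.645 × 1.32 = 2.171.
1.65 − 2.171 = -0.521; 1.65 + 2.171 = 3.821.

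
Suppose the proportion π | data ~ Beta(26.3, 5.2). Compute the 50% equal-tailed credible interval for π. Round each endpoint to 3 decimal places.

Posterior: Beta(26.3, 5.2).
Equal-tailed 50% interval: the 0.25 and 0.75 quantiles of Beta(26.3, 5.2).
Posterior mean ≈ 0.835, SD ≈ 0.065; a Normal approximation gives roughly [0.791, 0.879].
Exact: F⁻¹(0.25) = 0.795; F⁻¹(0.75) = 0.883.

[0.795, 0.883]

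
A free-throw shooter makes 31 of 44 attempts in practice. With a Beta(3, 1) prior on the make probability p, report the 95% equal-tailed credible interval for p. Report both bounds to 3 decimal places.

[0.574, 0.827]

Posterior: Beta(3+31, 1+13) = Beta(34, 14).
Equal-tailed 95% interval: the 0.025 and 0.975 quantiles of Beta(34, 14).
Posterior mean ≈ 0.708, SD ≈ 0.065; a Normal approximation gives roughly [0.581, 0.836].
Exact: F⁻¹(0.025) = 0.574; F⁻¹(0.975) = 0.827.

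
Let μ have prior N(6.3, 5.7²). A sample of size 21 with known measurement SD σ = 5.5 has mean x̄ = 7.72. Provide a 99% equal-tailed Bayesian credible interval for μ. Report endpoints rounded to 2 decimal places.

Posterior precision = 1/5.7² + 21/5.5² = 0.0308 + 0.6942 = 0.7250, so posterior SD = 1.1744.
Posterior mean = (6.3/5.7² + 21·7.72/5.5²) / 0.7250 = 7.6597.
Interval: 7.6597 ± 2.576 × 1.1744 → [4.63, 10.68].

[4.63, 10.68]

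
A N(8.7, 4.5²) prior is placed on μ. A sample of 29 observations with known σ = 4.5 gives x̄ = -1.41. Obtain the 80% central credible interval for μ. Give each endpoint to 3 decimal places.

Posterior precision = 1/4.5² + 29/4.5² = 0.0494 + 1.4321 = 1.4815, so posterior SD = 0.8216.
Posterior mean = (8.7/4.5² + 29·-1.41/4.5²) / 1.4815 = -1.0730.
Interval: -1.0730 ± 1.282 × 0.8216 → [-2.126, -0.020].

[-2.126, -0.020]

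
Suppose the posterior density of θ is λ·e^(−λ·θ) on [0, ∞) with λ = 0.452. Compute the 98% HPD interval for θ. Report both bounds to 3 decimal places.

The exponential density is strictly decreasing on [0, ∞), so the HPD interval is anchored at 0: [0, q] with P(θ ≤ q) = 0.98.
q = −ln(1 − 0.98) / 0.452 = 3.9120 / 0.452 = 8.655.

[0.000, 8.655]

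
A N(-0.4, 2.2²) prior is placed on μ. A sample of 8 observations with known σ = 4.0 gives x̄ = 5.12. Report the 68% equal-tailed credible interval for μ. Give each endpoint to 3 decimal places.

Posterior precision = 1/2.2² + 8/4.0² = 0.2066 + 0.5000 = 0.7066, so posterior SD = 1.1896.
Posterior mean = (-0.4/2.2² + 8·5.12/4.0²) / 0.7066 = 3.5060.
Interval: 3.5060 ± 0.994 × 1.1896 → [2.323, 4.689].

[2.323, 4.689]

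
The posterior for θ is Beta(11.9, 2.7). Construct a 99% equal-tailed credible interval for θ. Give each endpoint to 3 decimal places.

[0.502, 0.980]

Posterior: Beta(11.9, 2.7).
Equal-tailed 99% interval: the 0.005 and 0.995 quantiles of Beta(11.9, 2.7).
Posterior mean ≈ 0.815, SD ≈ 0.098; a Normal approximation gives roughly [0.562, 1.068].
Exact: F⁻¹(0.005) = 0.502; F⁻¹(0.995) = 0.980.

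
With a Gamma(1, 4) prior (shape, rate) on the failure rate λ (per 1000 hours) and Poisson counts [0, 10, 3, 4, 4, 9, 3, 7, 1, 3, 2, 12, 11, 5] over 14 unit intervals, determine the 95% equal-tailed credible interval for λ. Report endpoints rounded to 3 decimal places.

[3.277, 5.161]

Posterior: Gamma(1+74, 4+14) = Gamma(75, 18) (shape, rate).
Equal-tailed 95% interval: Gamma(75, 18) quantiles at 0.025 and 0.975.
Posterior mean ≈ 4.167, SD ≈ 0.481; a Normal approximation gives roughly [3.224, 5.110].
Exact: lower = 3.277; upper = 5.161.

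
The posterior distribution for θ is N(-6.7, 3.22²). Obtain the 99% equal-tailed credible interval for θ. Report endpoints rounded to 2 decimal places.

The posterior is symmetric, so the 99% equal-tailed interval is θ = -6.7 ± z·3.22 with z = 2.576.
Half-width: 2.576 × 3.22 = 8.29.
-6.7 − 8.29 = -14.99; -6.7 + 8.29 = 1.59.

[-14.99, 1.59]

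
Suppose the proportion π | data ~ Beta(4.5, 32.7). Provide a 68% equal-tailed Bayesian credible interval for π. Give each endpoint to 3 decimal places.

Posterior: Beta(4.5, 32.7).
Equal-tailed 68% interval: the 0.16 and 0.84 quantiles of Beta(4.5, 32.7).
Posterior mean ≈ 0.121, SD ≈ 0.053; a Normal approximation gives roughly [0.069, 0.173].
Exact: F⁻¹(0.16) = 0.069; F⁻¹(0.84) = 0.173.

[0.069, 0.173]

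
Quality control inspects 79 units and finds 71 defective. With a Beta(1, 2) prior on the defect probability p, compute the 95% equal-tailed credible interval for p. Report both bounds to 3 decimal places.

[0.800, 0.939]

Posterior: Beta(1+71, 2+8) = Beta(72, 10).
Equal-tailed 95% interval: the 0.025 and 0.975 quantiles of Beta(72, 10).
Posterior mean ≈ 0.878, SD ≈ 0.036; a Normal approximation gives roughly [0.808, 0.948].
Exact: F⁻¹(0.025) = 0.800; F⁻¹(0.975) = 0.939.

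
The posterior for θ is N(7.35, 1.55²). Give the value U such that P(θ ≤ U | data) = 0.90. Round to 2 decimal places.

9.34

Need U with P(θ ≤ U) = 0.90: U = 7.35 + z_{0.1}·1.55.
z = 1.282; U = 7.35 + 1.282 × 1.55 = 9.34.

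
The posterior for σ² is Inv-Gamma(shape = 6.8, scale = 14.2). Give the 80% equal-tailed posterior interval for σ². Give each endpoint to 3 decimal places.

Inverse-Gamma(6.8, 14.2) quantiles: F⁻¹(0.1) and F⁻¹(0.9).
Equivalently, 1/σ² ~ Gamma(6.8, rate = 14.2); invert its 0.9 and 0.1 quantiles.
Posterior mean ≈ 2.448, SD ≈ 1.117; a Normal approximation gives roughly [1.016, 3.880].
Exact: lower = 1.381; upper = 3.792.

[1.381, 3.792]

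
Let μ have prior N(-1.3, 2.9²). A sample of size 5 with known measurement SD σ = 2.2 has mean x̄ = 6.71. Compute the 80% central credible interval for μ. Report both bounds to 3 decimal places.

[4.689, 7.077]

Posterior precision = 1/2.9² + 5/2.2² = 0.1189 + 1.0331 = 1.1520, so posterior SD = 0.9317.
Posterior mean = (-1.3/2.9² + 5·6.71/2.2²) / 1.1520 = 5.8832.
Interval: 5.8832 ± 1.282 × 0.9317 → [4.689, 7.077].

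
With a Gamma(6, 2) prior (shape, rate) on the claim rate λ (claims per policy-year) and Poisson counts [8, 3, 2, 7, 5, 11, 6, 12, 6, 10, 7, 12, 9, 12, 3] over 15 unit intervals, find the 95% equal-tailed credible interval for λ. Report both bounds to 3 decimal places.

[5.799, 8.312]

Posterior: Gamma(6+113, 2+15) = Gamma(119, 17) (shape, rate).
Equal-tailed 95% interval: Gamma(119, 17) quantiles at 0.025 and 0.975.
Posterior mean ≈ 7.000, SD ≈ 0.642; a Normal approximation gives roughly [5.742, 8.258].
Exact: lower = 5.799; upper = 8.312.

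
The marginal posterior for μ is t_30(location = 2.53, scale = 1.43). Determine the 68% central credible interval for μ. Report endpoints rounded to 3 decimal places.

The t_30 distribution is symmetric; the 68% interval is 2.53 ± t·1.43 with t_{0.84,30} = 1.011.
Half-width: 1.011 × 1.43 = 1.446.
2.53 − 1.446 = 1.084; 2.53 + 1.446 = 3.976.

[1.084, 3.976]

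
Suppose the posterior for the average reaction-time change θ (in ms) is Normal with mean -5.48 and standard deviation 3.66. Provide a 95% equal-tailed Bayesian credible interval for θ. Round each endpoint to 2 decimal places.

[-12.65, 1.69]

The posterior is symmetric, so the 95% equal-tailed interval is θ = -5.48 ± z·3.66 with z = 1.960.
Half-width: 1.960 × 3.66 = 7.17.
-5.48 − 7.17 = -12.65; -5.48 + 7.17 = 1.69.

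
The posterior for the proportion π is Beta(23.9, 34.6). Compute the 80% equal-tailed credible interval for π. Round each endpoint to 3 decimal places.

[0.327, 0.491]

Posterior: Beta(23.9, 34.6).
Equal-tailed 80% interval: the 0.1 and 0.9 quantiles of Beta(23.9, 34.6).
Posterior mean ≈ 0.409, SD ≈ 0.064; a Normal approximation gives roughly [0.327, 0.490].
Exact: F⁻¹(0.1) = 0.327; F⁻¹(0.9) = 0.491.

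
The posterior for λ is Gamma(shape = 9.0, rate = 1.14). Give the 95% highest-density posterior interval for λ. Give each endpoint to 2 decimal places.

The posterior is unimodal and skewed, so the HPD interval has equal density at both endpoints and is the shortest 95% interval.
Solving f(3.18) = f(13.14) with F(13.14) − F(3.18) = 0.95 gives [3.18, 13.14].
For comparison, the equal-tailed interval is [3.61, 13.83]; the HPD is narrower and shifted toward the mode.

[3.18, 13.14]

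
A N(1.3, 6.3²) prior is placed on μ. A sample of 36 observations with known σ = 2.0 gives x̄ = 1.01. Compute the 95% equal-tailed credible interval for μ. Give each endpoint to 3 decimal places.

Posterior precision = 1/6.3² + 36/2.0² = 0.0252 + 9.0000 = 9.0252, so posterior SD = 0.3329.
Posterior mean = (1.3/6.3² + 36·1.01/2.0²) / 9.0252 = 1.0108.
Interval: 1.0108 ± 1.960 × 0.3329 → [0.358, 1.663].

[0.358, 1.663]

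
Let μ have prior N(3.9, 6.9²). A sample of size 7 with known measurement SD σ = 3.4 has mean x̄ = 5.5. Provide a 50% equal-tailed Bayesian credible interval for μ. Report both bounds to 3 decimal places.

Posterior precision = 1/6.9² + 7/3.4² = 0.0210 + 0.6055 = 0.6265, so posterior SD = 1.2634.
Posterior mean = (3.9/6.9² + 7·5.5/3.4²) / 0.6265 = 5.4464.
Interval: 5.4464 ± 0.674 × 1.2634 → [4.594, 6.298].

[4.594, 6.298]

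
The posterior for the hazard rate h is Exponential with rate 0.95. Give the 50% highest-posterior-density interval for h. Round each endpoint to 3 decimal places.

[0.000, 0.730]

The exponential density is strictly decreasing on [0, ∞), so the HPD interval is anchored at 0: [0, q] with P(h ≤ q) = 0.50.
q = −ln(1 − 0.50) / 0.95 = 0.6931 / 0.95 = 0.730.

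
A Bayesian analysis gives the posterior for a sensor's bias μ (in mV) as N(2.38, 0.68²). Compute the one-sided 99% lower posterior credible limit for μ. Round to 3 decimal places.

Need L with P(μ ≥ L) = 0.99: L = 2.38 − z_{0.01}·0.68.
z = 2.326; L = 2.38 − 2.326 × 0.68 = 0.798.

0.798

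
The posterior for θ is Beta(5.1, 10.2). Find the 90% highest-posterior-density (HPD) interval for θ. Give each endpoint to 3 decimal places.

[0.140, 0.521]

The posterior is unimodal and skewed, so the HPD interval has equal density at both endpoints and is the shortest 90% interval.
Solving f(0.140) = f(0.521) with F(0.521) − F(0.140) = 0.90 gives [0.140, 0.521].
For comparison, the equal-tailed interval is [0.154, 0.538]; the HPD is narrower and shifted toward the mode.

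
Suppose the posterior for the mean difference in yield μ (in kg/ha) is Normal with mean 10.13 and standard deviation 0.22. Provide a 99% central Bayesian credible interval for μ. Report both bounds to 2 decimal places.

The posterior is symmetric, so the 99% equal-tailed interval is μ = 10.13 ± z·0.22 with z = 2.576.
Half-width: 2.576 × 0.22 = 0.57.
10.13 − 0.57 = 9.56; 10.13 + 0.57 = 10.70.

[9.56, 10.70]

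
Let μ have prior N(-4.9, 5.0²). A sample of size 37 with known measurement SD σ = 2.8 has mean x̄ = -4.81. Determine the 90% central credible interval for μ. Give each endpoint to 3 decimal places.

[-5.565, -4.057]

Posterior precision = 1/5.0² + 37/2.8² = 0.0400 + 4.7194 = 4.7594, so posterior SD = 0.4584.
Posterior mean = (-4.9/5.0² + 37·-4.81/2.8²) / 4.7594 = -4.8108.
Interval: -4.8108 ± 1.645 × 0.4584 → [-5.565, -4.057].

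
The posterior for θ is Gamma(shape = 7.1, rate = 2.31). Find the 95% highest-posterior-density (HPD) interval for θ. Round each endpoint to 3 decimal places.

[1.044, 5.368]

The posterior is unimodal and skewed, so the HPD interval has equal density at both endpoints and is the shortest 95% interval.
Solving f(1.044) = f(5.368) with F(5.368) − F(1.044) = 0.95 gives [1.044, 5.368].
For comparison, the equal-tailed interval is [1.246, 5.713]; the HPD is narrower and shifted toward the mode.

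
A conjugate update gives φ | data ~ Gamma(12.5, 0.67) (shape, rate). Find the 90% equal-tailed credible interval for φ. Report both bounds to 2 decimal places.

[10.90, 28.10]

Posterior: Gamma(shape 12.5, rate 0.67).
Equal-tailed 90% interval: Gamma(12.5, 0.67) quantiles at 0.05 and 0.95.
Posterior mean ≈ 18.66, SD ≈ 5.28; a Normal approximation gives roughly [9.98, 27.34].
Exact: lower = 10.90; upper = 28.10.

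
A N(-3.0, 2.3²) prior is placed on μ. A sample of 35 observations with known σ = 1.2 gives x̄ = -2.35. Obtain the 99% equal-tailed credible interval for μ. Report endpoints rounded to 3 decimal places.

[-2.875, -1.835]

Posterior precision = 1/2.3² + 35/1.2² = 0.1890 + 24.3056 = 24.4946, so posterior SD = 0.2021.
Posterior mean = (-3.0/2.3² + 35·-2.35/1.2²) / 24.4946 = -2.3550.
Interval: -2.3550 ± 2.576 × 0.2021 → [-2.875, -1.835].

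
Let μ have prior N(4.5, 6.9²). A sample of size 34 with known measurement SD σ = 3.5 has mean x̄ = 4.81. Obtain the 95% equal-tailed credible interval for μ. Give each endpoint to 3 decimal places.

Posterior precision = 1/6.9² + 34/3.5² = 0.0210 + 2.7755 = 2.7965, so posterior SD = 0.5980.
Posterior mean = (4.5/6.9² + 34·4.81/3.5²) / 2.7965 = 4.8077.
Interval: 4.8077 ± 1.960 × 0.5980 → [3.636, 5.980].

[3.636, 5.980]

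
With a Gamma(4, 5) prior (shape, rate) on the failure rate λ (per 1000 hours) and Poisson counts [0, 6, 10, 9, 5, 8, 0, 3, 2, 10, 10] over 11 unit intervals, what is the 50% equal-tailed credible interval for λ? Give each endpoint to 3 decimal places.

[3.832, 4.520]

Posterior: Gamma(4+63, 5+11) = Gamma(67, 16) (shape, rate).
Equal-tailed 50% interval: Gamma(67, 16) quantiles at 0.25 and 0.75.
Posterior mean ≈ 4.188, SD ≈ 0.512; a Normal approximation gives roughly [3.842, 4.533].
Exact: lower = 3.832; upper = 4.520.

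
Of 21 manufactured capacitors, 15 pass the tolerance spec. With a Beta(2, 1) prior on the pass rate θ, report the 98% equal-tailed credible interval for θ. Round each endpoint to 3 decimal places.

Posterior: Beta(2+15, 1+6) = Beta(17, 7).
Equal-tailed 98% interval: the 0.01 and 0.99 quantiles of Beta(17, 7).
Posterior mean ≈ 0.708, SD ≈ 0.091; a Normal approximation gives roughly [0.497, 0.920].
Exact: F⁻¹(0.01) = 0.478; F⁻¹(0.99) = 0.889.

[0.478, 0.889]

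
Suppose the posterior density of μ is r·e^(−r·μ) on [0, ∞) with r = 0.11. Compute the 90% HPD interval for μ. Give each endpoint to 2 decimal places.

[0.00, 20.93]

The exponential density is strictly decreasing on [0, ∞), so the HPD interval is anchored at 0: [0, q] with P(μ ≤ q) = 0.90.
q = −ln(1 − 0.90) / 0.11 = 2.3026 / 0.11 = 20.93.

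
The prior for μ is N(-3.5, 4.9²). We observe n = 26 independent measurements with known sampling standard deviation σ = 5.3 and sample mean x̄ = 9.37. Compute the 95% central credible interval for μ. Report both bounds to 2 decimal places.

[6.82, 10.81]

Posterior precision = 1/4.9² + 26/5.3² = 0.0416 + 0.9256 = 0.9672, so posterior SD = 1.0168.
Posterior mean = (-3.5/4.9² + 26·9.37/5.3²) / 0.9672 = 8.8158.
Interval: 8.8158 ± 1.960 × 1.0168 → [6.82, 10.81].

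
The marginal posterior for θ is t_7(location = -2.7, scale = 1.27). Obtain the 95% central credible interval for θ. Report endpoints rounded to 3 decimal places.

[-5.703, 0.303]

The t_7 distribution is symmetric; the 95% interval is -2.7 ± t·1.27 with t_{0.975,7} = 2.365.
Half-width: 2.365 × 1.27 = 3.003.
-2.7 − 3.003 = -5.703; -2.7 + 3.003 = 0.303.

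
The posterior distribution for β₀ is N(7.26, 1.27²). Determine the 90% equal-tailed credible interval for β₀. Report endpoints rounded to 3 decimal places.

[5.171, 9.349]

The posterior is symmetric, so the 90% equal-tailed interval is β₀ = 7.26 ± z·1.27 with z = 1.645.
Half-width: 1.645 × 1.27 = 2.089.
7.26 − 2.089 = 5.171; 7.26 + 2.089 = 9.349.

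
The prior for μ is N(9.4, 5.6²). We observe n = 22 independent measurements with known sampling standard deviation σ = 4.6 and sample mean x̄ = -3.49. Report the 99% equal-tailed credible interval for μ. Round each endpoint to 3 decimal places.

[-5.595, -0.618]

Posterior precision = 1/5.6² + 22/4.6² = 0.0319 + 1.0397 = 1.0716, so posterior SD = 0.9660.
Posterior mean = (9.4/5.6² + 22·-3.49/4.6²) / 1.0716 = -3.1064.
Interval: -3.1064 ± 2.576 × 0.9660 → [-5.595, -0.618].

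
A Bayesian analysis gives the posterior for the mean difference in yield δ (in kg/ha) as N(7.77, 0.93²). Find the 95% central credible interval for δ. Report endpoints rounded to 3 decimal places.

The posterior is symmetric, so the 95% equal-tailed interval is δ = 7.77 ± z·0.93 with z = 1.960.
Half-width: 1.960 × 0.93 = 1.823.
7.77 − 1.823 = 5.947; 7.77 + 1.823 = 9.593.

[5.947, 9.593]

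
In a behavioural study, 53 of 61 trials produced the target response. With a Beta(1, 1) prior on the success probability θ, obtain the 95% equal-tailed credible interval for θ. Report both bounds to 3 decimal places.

Posterior: Beta(1+53, 1+8) = Beta(54, 9).
Equal-tailed 95% interval: the 0.025 and 0.975 quantiles of Beta(54, 9).
Posterior mean ≈ 0.857, SD ≈ 0.044; a Normal approximation gives roughly [0.771, 0.943].
Exact: F⁻¹(0.025) = 0.761; F⁻¹(0.975) = 0.931.

[0.761, 0.931]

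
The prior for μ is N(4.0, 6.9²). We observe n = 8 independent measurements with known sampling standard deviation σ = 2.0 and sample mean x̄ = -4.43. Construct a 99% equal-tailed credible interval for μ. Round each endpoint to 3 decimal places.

[-6.154, -2.530]

Posterior precision = 1/6.9² + 8/2.0² = 0.0210 + 2.0000 = 2.0210, so posterior SD = 0.7034.
Posterior mean = (4.0/6.9² + 8·-4.43/2.0²) / 2.0210 = -4.3424.
Interval: -4.3424 ± 2.576 × 0.7034 → [-6.154, -2.530].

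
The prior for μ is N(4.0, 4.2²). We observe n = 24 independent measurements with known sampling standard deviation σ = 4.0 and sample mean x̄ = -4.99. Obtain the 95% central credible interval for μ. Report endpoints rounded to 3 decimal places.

Posterior precision = 1/4.2² + 24/4.0² = 0.0567 + 1.5000 = 1.5567, so posterior SD = 0.8015.
Posterior mean = (4.0/4.2² + 24·-4.99/4.0²) / 1.5567 = -4.6626.
Interval: -4.6626 ± 1.960 × 0.8015 → [-6.234, -3.092].

[-6.234, -3.092]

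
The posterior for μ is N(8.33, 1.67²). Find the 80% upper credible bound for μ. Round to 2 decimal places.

Need U with P(μ ≤ U) = 0.80: U = 8.33 + z_{0.2}·1.67.
z = 0.842; U = 8.33 + 0.842 × 1.67 = 9.74.

9.74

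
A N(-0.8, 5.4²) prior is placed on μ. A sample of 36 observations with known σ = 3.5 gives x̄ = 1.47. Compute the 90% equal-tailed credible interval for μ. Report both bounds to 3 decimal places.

Posterior precision = 1/5.4² + 36/3.5² = 0.0343 + 2.9388 = 2.9731, so posterior SD = 0.5800.
Posterior mean = (-0.8/5.4² + 36·1.47/3.5²) / 2.9731 = 1.4438.
Interval: 1.4438 ± 1.645 × 0.5800 → [0.490, 2.398].

[0.490, 2.398]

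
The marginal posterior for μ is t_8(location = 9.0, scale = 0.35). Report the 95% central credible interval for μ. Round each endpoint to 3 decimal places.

The t_8 distribution is symmetric; the 95% interval is 9.0 ± t·0.35 with t_{0.975,8} = 2.306.
Half-width: 2.306 × 0.35 = 0.807.
9.0 − 0.807 = 8.193; 9.0 + 0.807 = 9.807.

[8.193, 9.807]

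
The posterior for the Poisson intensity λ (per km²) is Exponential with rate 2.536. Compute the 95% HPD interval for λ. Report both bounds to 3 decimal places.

The exponential density is strictly decreasing on [0, ∞), so the HPD interval is anchored at 0: [0, q] with P(λ ≤ q) = 0.95.
q = −ln(1 − 0.95) / 2.536 = 2.9957 / 2.536 = 1.181.

[0.000, 1.181]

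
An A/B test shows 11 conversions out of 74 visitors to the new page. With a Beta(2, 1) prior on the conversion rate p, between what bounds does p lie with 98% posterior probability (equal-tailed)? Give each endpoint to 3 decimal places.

[0.084, 0.279]

Posterior: Beta(2+11, 1+63) = Beta(13, 64).
Equal-tailed 98% interval: the 0.01 and 0.99 quantiles of Beta(13, 64).
Posterior mean ≈ 0.169, SD ≈ 0.042; a Normal approximation gives roughly [0.070, 0.268].
Exact: F⁻¹(0.01) = 0.084; F⁻¹(0.99) = 0.279.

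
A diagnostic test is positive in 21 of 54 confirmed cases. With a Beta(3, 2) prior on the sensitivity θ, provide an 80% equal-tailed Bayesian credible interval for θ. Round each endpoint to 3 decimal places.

[0.326, 0.489]

Posterior: Beta(3+21, 2+33) = Beta(24, 35).
Equal-tailed 80% interval: the 0.1 and 0.9 quantiles of Beta(24, 35).
Posterior mean ≈ 0.407, SD ≈ 0.063; a Normal approximation gives roughly [0.326, 0.488].
Exact: F⁻¹(0.1) = 0.326; F⁻¹(0.9) = 0.489.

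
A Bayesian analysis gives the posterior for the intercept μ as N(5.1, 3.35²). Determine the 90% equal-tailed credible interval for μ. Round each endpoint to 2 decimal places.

[-0.41, 10.61]

The posterior is symmetric, so the 90% equal-tailed interval is μ = 5.1 ± z·3.35 with z = 1.645.
Half-width: 1.645 × 3.35 = 5.51.
5.1 − 5.51 = -0.41; 5.1 + 5.51 = 10.61.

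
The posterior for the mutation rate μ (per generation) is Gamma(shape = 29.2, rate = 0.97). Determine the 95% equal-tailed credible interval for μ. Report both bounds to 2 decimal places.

Posterior: Gamma(shape 29.2, rate 0.97).
Equal-tailed 95% interval: Gamma(29.2, 0.97) quantiles at 0.025 and 0.975.
Posterior mean ≈ 30.10, SD ≈ 5.57; a Normal approximation gives roughly [19.18, 41.02].
Exact: lower = 20.19; upper = 41.96.

[20.19, 41.96]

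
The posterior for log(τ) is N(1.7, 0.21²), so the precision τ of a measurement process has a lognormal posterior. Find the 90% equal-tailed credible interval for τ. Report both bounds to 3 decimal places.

[3.875, 7.732]

On the log scale the 90% interval is 1.7 ± 1.645 × 0.21 = [1.3546, 2.0454].
Exponentiate: [e^1.3546, e^2.0454] = [3.875, 7.732].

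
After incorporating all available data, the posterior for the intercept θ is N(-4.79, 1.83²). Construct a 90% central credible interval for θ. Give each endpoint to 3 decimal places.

The posterior is symmetric, so the 90% equal-tailed interval is θ = -4.79 ± z·1.83 with z = 1.645.
Half-width: 1.645 × 1.83 = 3.010.
-4.79 − 3.010 = -7.800; -4.79 + 3.010 = -1.780.

[-7.800, -1.780]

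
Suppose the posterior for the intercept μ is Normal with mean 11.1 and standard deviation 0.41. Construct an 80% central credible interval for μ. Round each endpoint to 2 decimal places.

The posterior is symmetric, so the 80% equal-tailed interval is μ = 11.1 ± z·0.41 with z = 1.282.
Half-width: 1.282 × 0.41 = 0.53.
11.1 − 0.53 = 10.57; 11.1 + 0.53 = 11.63.

[10.57, 11.63]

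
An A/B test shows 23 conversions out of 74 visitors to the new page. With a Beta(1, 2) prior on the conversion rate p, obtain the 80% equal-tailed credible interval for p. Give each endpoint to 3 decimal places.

Posterior: Beta(1+23, 2+51) = Beta(24, 53).
Equal-tailed 80% interval: the 0.1 and 0.9 quantiles of Beta(24, 53).
Posterior mean ≈ 0.312, SD ≈ 0.052; a Normal approximation gives roughly [0.244, 0.379].
Exact: F⁻¹(0.1) = 0.245; F⁻¹(0.9) = 0.380.

[0.245, 0.380]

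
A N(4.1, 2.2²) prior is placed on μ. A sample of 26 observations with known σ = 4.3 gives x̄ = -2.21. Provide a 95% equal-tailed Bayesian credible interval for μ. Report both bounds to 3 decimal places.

[-2.945, 0.142]

Posterior precision = 1/2.2² + 26/4.3² = 0.2066 + 1.4062 = 1.6128, so posterior SD = 0.7874.
Posterior mean = (4.1/2.2² + 26·-2.21/4.3²) / 1.6128 = -1.4016.
Interval: -1.4016 ± 1.960 × 0.7874 → [-2.945, 0.142].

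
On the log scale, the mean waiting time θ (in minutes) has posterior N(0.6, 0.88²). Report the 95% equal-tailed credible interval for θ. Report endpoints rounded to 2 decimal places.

[0.32, 10.22]

On the log scale the 95% interval is 0.6 ± 1.960 × 0.88 = [-1.1248, 2.3248].
Exponentiate: [e^-1.1248, e^2.3248] = [0.32, 10.22].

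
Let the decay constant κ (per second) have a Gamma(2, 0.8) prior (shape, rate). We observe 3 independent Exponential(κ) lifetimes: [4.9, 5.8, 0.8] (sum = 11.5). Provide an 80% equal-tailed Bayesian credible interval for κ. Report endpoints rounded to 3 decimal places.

[0.198, 0.650]

Posterior: Gamma(2+3, 0.8+11.5) = Gamma(5, 12.3) (shape, rate).
Equal-tailed 80% interval: Gamma(5, 12.3) quantiles at 0.1 and 0.9.
Posterior mean ≈ 0.407, SD ≈ 0.182; a Normal approximation gives roughly [0.174, 0.639].
Exact: lower = 0.198; upper = 0.650.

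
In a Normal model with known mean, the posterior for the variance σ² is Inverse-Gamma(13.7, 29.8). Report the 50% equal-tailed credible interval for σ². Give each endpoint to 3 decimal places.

[1.865, 2.695]

Inverse-Gamma(13.7, 29.8) quantiles: F⁻¹(0.25) and F⁻¹(0.75).
Equivalently, 1/σ² ~ Gamma(13.7, rate = 29.8); invert its 0.75 and 0.25 quantiles.
Posterior mean ≈ 2.346, SD ≈ 0.686; a Normal approximation gives roughly [1.884, 2.809].
Exact: lower = 1.865; upper = 2.695.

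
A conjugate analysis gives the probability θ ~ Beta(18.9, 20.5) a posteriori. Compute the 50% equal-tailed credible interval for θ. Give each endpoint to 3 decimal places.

[0.426, 0.533]

Posterior: Beta(18.9, 20.5).
Equal-tailed 50% interval: the 0.25 and 0.75 quantiles of Beta(18.9, 20.5).
Posterior mean ≈ 0.480, SD ≈ 0.079; a Normal approximation gives roughly [0.427, 0.533].
Exact: F⁻¹(0.25) = 0.426; F⁻¹(0.75) = 0.533.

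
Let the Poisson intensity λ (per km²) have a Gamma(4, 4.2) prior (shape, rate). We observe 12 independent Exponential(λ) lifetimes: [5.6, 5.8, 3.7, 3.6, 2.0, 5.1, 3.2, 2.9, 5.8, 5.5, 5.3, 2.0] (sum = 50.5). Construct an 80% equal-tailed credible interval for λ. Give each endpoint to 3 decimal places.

[0.204, 0.389]

Posterior: Gamma(4+12, 4.2+50.5) = Gamma(16, 54.7) (shape, rate).
Equal-tailed 80% interval: Gamma(16, 54.7) quantiles at 0.1 and 0.9.
Posterior mean ≈ 0.293, SD ≈ 0.073; a Normal approximation gives roughly [0.199, 0.386].
Exact: lower = 0.204; upper = 0.389.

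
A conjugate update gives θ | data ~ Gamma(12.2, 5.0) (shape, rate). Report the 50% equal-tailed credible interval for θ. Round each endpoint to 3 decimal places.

Posterior: Gamma(shape 12.2, rate 5.0).
Equal-tailed 50% interval: Gamma(12.2, 5.0) quantiles at 0.25 and 0.75.
Posterior mean ≈ 2.440, SD ≈ 0.699; a Normal approximation gives roughly [1.969, 2.911].
Exact: lower = 1.940; upper = 2.868.

[1.940, 2.868]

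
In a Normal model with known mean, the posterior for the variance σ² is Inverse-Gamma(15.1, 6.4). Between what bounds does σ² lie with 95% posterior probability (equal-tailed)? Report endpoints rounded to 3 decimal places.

Inverse-Gamma(15.1, 6.4) quantiles: F⁻¹(0.025) and F⁻¹(0.975).
Equivalently, 1/σ² ~ Gamma(15.1, rate = 6.4); invert its 0.975 and 0.025 quantiles.
Posterior mean ≈ 0.454, SD ≈ 0.125; a Normal approximation gives roughly [0.208, 0.700].
Exact: lower = 0.271; upper = 0.756.

[0.271, 0.756]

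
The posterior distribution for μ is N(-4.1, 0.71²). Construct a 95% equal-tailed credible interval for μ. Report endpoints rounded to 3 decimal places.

[-5.492, -2.708]

The posterior is symmetric, so the 95% equal-tailed interval is μ = -4.1 ± z·0.71 with z = 1.960.
Half-width: 1.960 × 0.71 = 1.392.
-4.1 − 1.392 = -5.492; -4.1 + 1.392 = -2.708.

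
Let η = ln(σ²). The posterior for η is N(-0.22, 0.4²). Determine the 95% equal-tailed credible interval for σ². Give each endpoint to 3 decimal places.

[0.366, 1.758]

On the log scale the 95% interval is -0.22 ± 1.960 × 0.4 = [-1.0040, 0.5640].
Exponentiate: [e^-1.0040, e^0.5640] = [0.366, 1.758].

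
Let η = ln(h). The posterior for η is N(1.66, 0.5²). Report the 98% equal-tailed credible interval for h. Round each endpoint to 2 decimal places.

[1.64, 16.83]

On the log scale the 98% interval is 1.66 ± 2.326 × 0.5 = [0.4968, 2.8232].
Exponentiate: [e^0.4968, e^2.8232] = [1.64, 16.83].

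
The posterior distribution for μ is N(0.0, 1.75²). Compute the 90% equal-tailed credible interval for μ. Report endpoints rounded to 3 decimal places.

[-2.878, 2.878]

The posterior is symmetric, so the 90% equal-tailed interval is μ = 0.0 ± z·1.75 with z = 1.645.
Half-width: 1.645 × 1.75 = 2.878.
0.0 − 2.878 = -2.878; 0.0 + 2.878 = 2.878.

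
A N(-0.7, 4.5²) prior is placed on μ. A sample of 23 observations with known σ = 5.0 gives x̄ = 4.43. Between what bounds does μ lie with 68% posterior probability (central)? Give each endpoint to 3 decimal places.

Posterior precision = 1/4.5² + 23/5.0² = 0.0494 + 0.9200 = 0.9694, so posterior SD = 1.0157.
Posterior mean = (-0.7/4.5² + 23·4.43/5.0²) / 0.9694 = 4.1687.
Interval: 4.1687 ± 0.994 × 1.0157 → [3.159, 5.179].

[3.159, 5.179]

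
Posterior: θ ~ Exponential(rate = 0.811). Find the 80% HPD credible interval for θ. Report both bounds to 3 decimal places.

The exponential density is strictly decreasing on [0, ∞), so the HPD interval is anchored at 0: [0, q] with P(θ ≤ q) = 0.80.
q = −ln(1 − 0.80) / 0.811 = 1.6094 / 0.811 = 1.985.

[0.000, 1.985]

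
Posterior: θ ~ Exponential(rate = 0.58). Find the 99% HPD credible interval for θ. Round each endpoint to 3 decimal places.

The exponential density is strictly decreasing on [0, ∞), so the HPD interval is anchored at 0: [0, q] with P(θ ≤ q) = 0.99.
q = −ln(1 − 0.99) / 0.58 = 4.6052 / 0.58 = 7.940.

[0.000, 7.940]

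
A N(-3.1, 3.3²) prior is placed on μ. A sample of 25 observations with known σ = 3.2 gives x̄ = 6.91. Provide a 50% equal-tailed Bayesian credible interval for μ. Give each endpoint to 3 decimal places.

[6.123, 6.971]

Posterior precision = 1/3.3² + 25/3.2² = 0.0918 + 2.4414 = 2.5332, so posterior SD = 0.6283.
Posterior mean = (-3.1/3.3² + 25·6.91/3.2²) / 2.5332 = 6.5471.
Interval: 6.5471 ± 0.674 × 0.6283 → [6.123, 6.971].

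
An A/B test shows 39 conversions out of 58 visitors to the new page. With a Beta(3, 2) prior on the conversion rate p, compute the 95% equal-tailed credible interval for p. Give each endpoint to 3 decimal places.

Posterior: Beta(3+39, 2+19) = Beta(42, 21).
Equal-tailed 95% interval: the 0.025 and 0.975 quantiles of Beta(42, 21).
Posterior mean ≈ 0.667, SD ≈ 0.059; a Normal approximation gives roughly [0.551, 0.782].
Exact: F⁻¹(0.025) = 0.547; F⁻¹(0.975) = 0.777.

[0.547, 0.777]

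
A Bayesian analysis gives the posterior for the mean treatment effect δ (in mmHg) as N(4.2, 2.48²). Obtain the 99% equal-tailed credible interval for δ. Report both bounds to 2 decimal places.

The posterior is symmetric, so the 99% equal-tailed interval is δ = 4.2 ± z·2.48 with z = 2.576.
Half-width: 2.576 × 2.48 = 6.39.
4.2 − 6.39 = -2.19; 4.2 + 6.39 = 10.59.

[-2.19, 10.59]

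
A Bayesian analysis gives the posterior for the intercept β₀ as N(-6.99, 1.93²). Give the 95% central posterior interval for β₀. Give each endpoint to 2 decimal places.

The posterior is symmetric, so the 95% equal-tailed interval is β₀ = -6.99 ± z·1.93 with z = 1.960.
Half-width: 1.960 × 1.93 = 3.78.
-6.99 − 3.78 = -10.77; -6.99 + 3.78 = -3.21.

[-10.77, -3.21]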